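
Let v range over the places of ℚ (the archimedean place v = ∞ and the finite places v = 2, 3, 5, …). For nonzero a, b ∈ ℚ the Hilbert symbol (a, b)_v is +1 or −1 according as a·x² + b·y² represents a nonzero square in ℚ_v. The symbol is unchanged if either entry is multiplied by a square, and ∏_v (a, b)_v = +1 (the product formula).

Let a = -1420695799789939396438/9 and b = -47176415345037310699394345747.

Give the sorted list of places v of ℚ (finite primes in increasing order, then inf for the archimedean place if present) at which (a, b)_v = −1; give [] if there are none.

Mod squares: a ≡ -22, b ≡ -4322747. Check v ∈ {∞, 2, 3, 11, 13, 19, 37, 43}.
v=43: a=43^2·(≡14), b=43^3·(≡39) mod 43; (14|43)=+1, (39|43)=-1; (−1)^{2·3·21}·(+1)^3·(-1)^2 = +1.
v=37: a=37^2·(≡35), b=37^3·(≡29) mod 37; (35|37)=-1, (29|37)=-1; (−1)^{2·3·18}·(-1)^3·(-1)^2 = -1.
v=3: a=3^-2·(≡2), b=3^0·(≡1) mod 3; (2|3)=-1, (1|3)=+1; (−1)^{-2·0·1}·(-1)^0·(+1)^-2 = +1.
v=11: a=11^5·(≡9), b=11^5·(≡5) mod 11; (9|11)=+1, (5|11)=+1; (−1)^{5·5·5}·(+1)^5·(+1)^5 = -1.
v=13: a=13^6·(≡4), b=13^9·(≡7) mod 13; (4|13)=+1, (7|13)=-1; (−1)^{6·9·6}·(+1)^9·(-1)^6 = +1.
v=2: v_2(a)=1, v_2(b)=0; units ≡ 5, 5 (mod 8); ε·ε+αω+βω = 0·0+1·1+0·1 ≡ 1  ⇒  (a,b)_2 = -1.
v=19: a=19^2·(≡5), b=19^3·(≡18) mod 19; (5|19)=+1, (18|19)=-1; (−1)^{2·3·9}·(+1)^3·(-1)^2 = +1.
v=∞: -22 < 0 and -4322747 < 0  ⇒  (a,b)_∞ = -1.
|Ram(-22, -4322747)| = 4, even; anisotropic at {2, 11, 37, ∞}.

[2, 11, 37, inf]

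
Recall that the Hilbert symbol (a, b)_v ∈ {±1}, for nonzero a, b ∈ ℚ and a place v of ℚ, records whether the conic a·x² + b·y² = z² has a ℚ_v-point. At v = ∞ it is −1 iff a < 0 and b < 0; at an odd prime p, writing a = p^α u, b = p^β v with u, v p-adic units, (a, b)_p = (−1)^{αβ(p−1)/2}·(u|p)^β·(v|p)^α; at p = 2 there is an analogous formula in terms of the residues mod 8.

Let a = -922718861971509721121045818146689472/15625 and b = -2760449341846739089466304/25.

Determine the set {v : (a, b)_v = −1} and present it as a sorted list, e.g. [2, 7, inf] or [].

Mod squares: a ≡ -3567, b ≡ -489991. Check v ∈ {∞, 2, 3, 5, 7, 11, 17, 19, 29, 37, 41}.
v=29: a=29^3·(≡28), b=29^2·(≡1) mod 29; (28|29)=+1, (1|29)=+1; (−1)^{3·2·14}·(+1)^2·(+1)^3 = +1.
v=37: a=37^4·(≡6), b=37^3·(≡25) mod 37; (6|37)=-1, (25|37)=+1; (−1)^{4·3·18}·(-1)^3·(+1)^4 = -1.
v=7: a=7^6·(≡5), b=7^4·(≡2) mod 7; (5|7)=-1, (2|7)=+1; (−1)^{6·4·3}·(-1)^4·(+1)^6 = +1.
v=5: a=5^-6·(≡3), b=5^-2·(≡1) mod 5; (3|5)=-1, (1|5)=+1; (−1)^{-6·-2·2}·(-1)^-2·(+1)^-6 = +1.
v=17: a=17^2·(≡7), b=17^1·(≡13) mod 17; (7|17)=-1, (13|17)=+1; (−1)^{2·1·8}·(-1)^1·(+1)^2 = -1.
v=∞: -3567 < 0 and -489991 < 0  ⇒  (a,b)_∞ = -1.
v=41: a=41^1·(≡1), b=41^1·(≡20) mod 41; (1|41)=+1, (20|41)=+1; (−1)^{1·1·20}·(+1)^1·(+1)^1 = +1.
v=11: a=11^2·(≡2), b=11^2·(≡1) mod 11; (2|11)=-1, (1|11)=+1; (−1)^{2·2·5}·(-1)^2·(+1)^2 = +1.
v=3: a=3^15·(≡2), b=3^6·(≡2) mod 3; (2|3)=-1, (2|3)=-1; (−1)^{15·6·1}·(-1)^6·(-1)^15 = -1.
v=2: v_2(a)=6, v_2(b)=6; units ≡ 1, 1 (mod 8); ε·ε+αω+βω = 0·0+6·0+6·0 ≡ 0  ⇒  (a,b)_2 = +1.
v=19: a=19^4·(≡7), b=19^3·(≡3) mod 19; (7|19)=+1, (3|19)=-1; (−1)^{4·3·9}·(+1)^3·(-1)^4 = +1.
Ram(-3567, -489991) = {3, 17, 37, ∞}; no ℚ_3-point on the conic.

[3, 17, 37, inf]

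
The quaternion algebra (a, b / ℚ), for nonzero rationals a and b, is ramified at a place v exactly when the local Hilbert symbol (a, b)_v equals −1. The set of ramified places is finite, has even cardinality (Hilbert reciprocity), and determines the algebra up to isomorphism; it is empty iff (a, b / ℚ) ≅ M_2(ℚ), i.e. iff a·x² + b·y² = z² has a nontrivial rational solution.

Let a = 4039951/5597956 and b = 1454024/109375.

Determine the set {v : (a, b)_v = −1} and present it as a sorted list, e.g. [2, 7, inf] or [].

(a, b) ≡ (31, 2544542) mod (ℚ^×)²; places V = {2, 5, 7, 11, 13, 19, 31, 41, ∞}.
(a,b)_7: α=-2, u≡5; β=-1, v≡5 (mod 7); (5|7)=-1, (5|7)=-1; sign (−1)^0·-1^-1·-1^-2 = -1.
(a,b)_41: α=0, u≡32; β=1, v≡19 (mod 41); (32|41)=+1, (19|41)=-1; sign (−1)^0·+1^1·-1^0 = +1.
(a,b)_19: α=4, u≡10; β=0, v≡1 (mod 19); (10|19)=-1, (1|19)=+1; sign (−1)^0·-1^0·+1^4 = +1.
(a,b)_5: α=0, u≡1; β=-6, v≡2 (mod 5); (1|5)=+1, (2|5)=-1; sign (−1)^0·+1^-6·-1^0 = +1.
(a,b)_∞: sgn(31)=+, sgn(2544542)=+, so +1.
(a,b)_13: α=-4, u≡6; β=1, v≡8 (mod 13); (6|13)=-1, (8|13)=-1; sign (−1)^0·-1^1·-1^-4 = -1.
(a,b)_11: α=0, u≡3; β=1, v≡4 (mod 11); (3|11)=+1, (4|11)=+1; sign (−1)^0·+1^1·+1^0 = +1.
(a,b)_2: α=-2, β=3; u≡7, v≡7 (mod 8); ε(u)ε(v)=1·1, αω(v)=-2·0, βω(u)=3·0; sum ≡ 1  ⇒  -1.
(a,b)_31: α=1, u≡4; β=1, v≡9 (mod 31); (4|31)=+1, (9|31)=+1; sign (−1)^1·+1^1·+1^1 = -1.
Ram(31, 2544542) = {2, 7, 13, 31}; no ℚ_2-point on the conic.

[2, 7, 13, 31]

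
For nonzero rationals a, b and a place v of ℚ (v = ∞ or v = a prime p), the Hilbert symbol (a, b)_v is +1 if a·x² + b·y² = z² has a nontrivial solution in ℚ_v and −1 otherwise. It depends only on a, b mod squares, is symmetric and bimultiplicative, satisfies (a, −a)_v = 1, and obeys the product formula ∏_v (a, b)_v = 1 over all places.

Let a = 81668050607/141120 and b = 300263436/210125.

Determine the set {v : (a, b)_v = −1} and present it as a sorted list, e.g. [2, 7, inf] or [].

(a, b) ≡ (55315, 4255) mod (ℚ^×)²; places V = {2, 3, 5, 7, 11, 13, 19, 23, 37, 41, ∞}.
(a,b)_7: α=-2, u≡1; β=0, v≡3 (mod 7); (1|7)=+1, (3|7)=-1; sign (−1)^0·+1^0·-1^-2 = +1.
(a,b)_13: α=3, u≡9; β=0, v≡3 (mod 13); (9|13)=+1, (3|13)=+1; sign (−1)^0·+1^0·+1^3 = +1.
(a,b)_2: α=-6, β=2; u≡3, v≡7 (mod 8); ε(u)ε(v)=1·1, αω(v)=-6·0, βω(u)=2·1; sum ≡ 1  ⇒  -1.
(a,b)_11: α=2, u≡2; β=2, v≡5 (mod 11); (2|11)=-1, (5|11)=+1; sign (−1)^0·-1^2·+1^2 = +1.
(a,b)_41: α=0, u≡34; β=-2, v≡9 (mod 41); (34|41)=-1, (9|41)=+1; sign (−1)^0·-1^-2·+1^0 = +1.
(a,b)_3: α=-2, u≡1; β=6, v≡1 (mod 3); (1|3)=+1, (1|3)=+1; sign (−1)^0·+1^6·+1^-2 = +1.
(a,b)_23: α=1, u≡8; β=1, v≡2 (mod 23); (8|23)=+1, (2|23)=+1; sign (−1)^1·+1^1·+1^1 = -1.
(a,b)_19: α=2, u≡9; β=0, v≡13 (mod 19); (9|19)=+1, (13|19)=-1; sign (−1)^0·+1^0·-1^2 = +1.
(a,b)_5: α=-1, u≡3; β=-3, v≡1 (mod 5); (3|5)=-1, (1|5)=+1; sign (−1)^0·-1^-3·+1^-1 = -1.
(a,b)_37: α=1, u≡14; β=1, v≡9 (mod 37); (14|37)=-1, (9|37)=+1; sign (−1)^0·-1^1·+1^1 = -1.
(a,b)_∞: sgn(55315)=+, sgn(4255)=+, so +1.
Ram(55315, 4255) = {2, 5, 23, 37}; no ℚ_2-point on the conic.

[2, 5, 23, 37]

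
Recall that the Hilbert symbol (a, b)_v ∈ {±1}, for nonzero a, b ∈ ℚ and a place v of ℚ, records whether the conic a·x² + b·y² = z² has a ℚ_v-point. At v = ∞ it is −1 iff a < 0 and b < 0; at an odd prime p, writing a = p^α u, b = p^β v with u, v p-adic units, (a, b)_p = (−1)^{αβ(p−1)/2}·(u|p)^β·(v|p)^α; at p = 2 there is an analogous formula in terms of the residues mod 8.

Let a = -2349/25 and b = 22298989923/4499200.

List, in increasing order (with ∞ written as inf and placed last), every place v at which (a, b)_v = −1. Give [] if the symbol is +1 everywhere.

Mod squares: a ≡ -29, b ≡ 19224941. Check v ∈ {∞, 2, 3, 5, 7, 19, 23, 29, 37, 41, 43}.
v=5: a=5^-2·(≡1), b=5^-2·(≡1) mod 5; (1|5)=+1, (1|5)=+1; (−1)^{-2·-2·2}·(+1)^-2·(+1)^-2 = +1.
v=3: a=3^4·(≡1), b=3^2·(≡2) mod 3; (1|3)=+1, (2|3)=-1; (−1)^{4·2·1}·(+1)^2·(-1)^4 = +1.
v=37: a=37^0·(≡20), b=37^-1·(≡13) mod 37; (20|37)=-1, (13|37)=-1; (−1)^{0·-1·18}·(-1)^-1·(-1)^0 = -1.
v=∞: -29 < 0 and 19224941 > 0  ⇒  (a,b)_∞ = +1.
v=19: a=19^0·(≡17), b=19^-1·(≡10) mod 19; (17|19)=+1, (10|19)=-1; (−1)^{0·-1·9}·(+1)^-1·(-1)^0 = +1.
v=7: a=7^0·(≡6), b=7^2·(≡4) mod 7; (6|7)=-1, (4|7)=+1; (−1)^{0·2·3}·(-1)^2·(+1)^0 = +1.
v=29: a=29^1·(≡13), b=29^1·(≡10) mod 29; (13|29)=+1, (10|29)=-1; (−1)^{1·1·14}·(+1)^1·(-1)^1 = -1.
v=2: v_2(a)=0, v_2(b)=-8; units ≡ 3, 5 (mod 8); ε·ε+αω+βω = 1·0+0·1+-8·1 ≡ 0  ⇒  (a,b)_2 = +1.
v=43: a=43^0·(≡23), b=43^2·(≡30) mod 43; (23|43)=+1, (30|43)=-1; (−1)^{0·2·21}·(+1)^2·(-1)^0 = +1.
v=41: a=41^0·(≡11), b=41^1·(≡9) mod 41; (11|41)=-1, (9|41)=+1; (−1)^{0·1·20}·(-1)^1·(+1)^0 = -1.
v=23: a=23^0·(≡10), b=23^1·(≡18) mod 23; (10|23)=-1, (18|23)=+1; (−1)^{0·1·11}·(-1)^1·(+1)^0 = -1.
Ram(-29, 19224941) = {23, 29, 37, 41}; no ℚ_23-point on the conic.

[23, 29, 37, 41]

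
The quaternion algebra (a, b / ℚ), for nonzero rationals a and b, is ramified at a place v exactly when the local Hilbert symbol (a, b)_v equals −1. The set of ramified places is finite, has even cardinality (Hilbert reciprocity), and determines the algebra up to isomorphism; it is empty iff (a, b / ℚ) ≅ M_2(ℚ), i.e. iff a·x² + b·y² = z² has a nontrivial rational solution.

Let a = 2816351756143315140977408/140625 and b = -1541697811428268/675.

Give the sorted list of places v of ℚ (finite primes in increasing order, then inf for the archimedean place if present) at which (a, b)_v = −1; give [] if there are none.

[2, 3, 31, 43]

Mod squares: a ≡ 13547, b ≡ -129. Check v ∈ {∞, 2, 3, 5, 7, 13, 17, 19, 23, 31, 43}.
v=43: a=43^2·(≡19), b=43^1·(≡41) mod 43; (19|43)=-1, (41|43)=+1; (−1)^{2·1·21}·(-1)^1·(+1)^2 = -1.
v=3: a=3^-2·(≡2), b=3^-3·(≡2) mod 3; (2|3)=-1, (2|3)=-1; (−1)^{-2·-3·1}·(-1)^-3·(-1)^-2 = -1.
v=2: v_2(a)=8, v_2(b)=2; units ≡ 3, 7 (mod 8); ε·ε+αω+βω = 1·1+8·0+2·1 ≡ 1  ⇒  (a,b)_2 = -1.
v=17: a=17^2·(≡13), b=17^2·(≡12) mod 17; (13|17)=+1, (12|17)=-1; (−1)^{2·2·8}·(+1)^2·(-1)^2 = +1.
v=13: a=13^2·(≡1), b=13^2·(≡9) mod 13; (1|13)=+1, (9|13)=+1; (−1)^{2·2·6}·(+1)^2·(+1)^2 = +1.
v=7: a=7^2·(≡4), b=7^0·(≡1) mod 7; (4|7)=+1, (1|7)=+1; (−1)^{2·0·3}·(+1)^0·(+1)^2 = +1.
v=5: a=5^-6·(≡2), b=5^-2·(≡1) mod 5; (2|5)=-1, (1|5)=+1; (−1)^{-6·-2·2}·(-1)^-2·(+1)^-6 = +1.
v=∞: 13547 > 0 and -129 < 0  ⇒  (a,b)_∞ = +1.
v=23: a=23^3·(≡14), b=23^2·(≡9) mod 23; (14|23)=-1, (9|23)=+1; (−1)^{3·2·11}·(-1)^2·(+1)^3 = +1.
v=19: a=19^3·(≡15), b=19^2·(≡4) mod 19; (15|19)=-1, (4|19)=+1; (−1)^{3·2·9}·(-1)^2·(+1)^3 = +1.
v=31: a=31^3·(≡11), b=31^2·(≡22) mod 31; (11|31)=-1, (22|31)=-1; (−1)^{3·2·15}·(-1)^2·(-1)^3 = -1.
Ram(13547, -129) = {2, 3, 31, 43}; no ℚ_2-point on the conic.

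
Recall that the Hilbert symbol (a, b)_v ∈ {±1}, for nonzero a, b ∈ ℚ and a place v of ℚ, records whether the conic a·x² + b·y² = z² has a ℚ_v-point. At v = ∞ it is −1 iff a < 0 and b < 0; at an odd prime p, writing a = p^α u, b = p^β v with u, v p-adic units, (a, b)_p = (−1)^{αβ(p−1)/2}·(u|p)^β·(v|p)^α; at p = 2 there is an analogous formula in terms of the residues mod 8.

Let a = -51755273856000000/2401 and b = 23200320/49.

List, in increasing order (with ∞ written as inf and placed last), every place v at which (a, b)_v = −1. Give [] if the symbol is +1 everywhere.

Mod squares: a ≡ -26, b ≡ 2145. Check v ∈ {∞, 2, 3, 5, 7, 11, 13}.
v=5: a=5^6·(≡1), b=5^1·(≡1) mod 5; (1|5)=+1, (1|5)=+1; (−1)^{6·1·2}·(+1)^1·(+1)^6 = +1.
v=3: a=3^2·(≡1), b=3^1·(≡1) mod 3; (1|3)=+1, (1|3)=+1; (−1)^{2·1·1}·(+1)^1·(+1)^2 = +1.
v=13: a=13^5·(≡8), b=13^3·(≡3) mod 13; (8|13)=-1, (3|13)=+1; (−1)^{5·3·6}·(-1)^3·(+1)^5 = -1.
v=2: v_2(a)=13, v_2(b)=6; units ≡ 3, 1 (mod 8); ε·ε+αω+βω = 1·0+13·0+6·1 ≡ 0  ⇒  (a,b)_2 = +1.
v=7: a=7^-4·(≡1), b=7^-2·(≡3) mod 7; (1|7)=+1, (3|7)=-1; (−1)^{-4·-2·3}·(+1)^-2·(-1)^-4 = +1.
v=11: a=11^2·(≡10), b=11^1·(≡7) mod 11; (10|11)=-1, (7|11)=-1; (−1)^{2·1·5}·(-1)^1·(-1)^2 = -1.
v=∞: -26 < 0 and 2145 > 0  ⇒  (a,b)_∞ = +1.
(-26, 2145 / ℚ) ramifies at {11, 13}: a division algebra.

[11, 13]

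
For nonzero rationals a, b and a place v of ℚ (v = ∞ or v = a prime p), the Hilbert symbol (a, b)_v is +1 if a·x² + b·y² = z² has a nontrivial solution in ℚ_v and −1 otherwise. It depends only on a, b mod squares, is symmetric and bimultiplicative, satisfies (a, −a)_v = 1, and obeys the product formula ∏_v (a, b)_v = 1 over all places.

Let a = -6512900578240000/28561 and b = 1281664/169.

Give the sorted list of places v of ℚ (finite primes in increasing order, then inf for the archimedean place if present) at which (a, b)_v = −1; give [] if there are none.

Mod squares: a ≡ -406, b ≡ 20026. Check v ∈ {∞, 2, 5, 7, 13, 17, 19, 29, 31}.
v=17: a=17^2·(≡1), b=17^1·(≡3) mod 17; (1|17)=+1, (3|17)=-1; (−1)^{2·1·8}·(+1)^1·(-1)^2 = +1.
v=5: a=5^4·(≡1), b=5^0·(≡1) mod 5; (1|5)=+1, (1|5)=+1; (−1)^{4·0·2}·(+1)^0·(+1)^4 = +1.
v=∞: -406 < 0 and 20026 > 0  ⇒  (a,b)_∞ = +1.
v=13: a=13^-4·(≡4), b=13^-2·(≡7) mod 13; (4|13)=+1, (7|13)=-1; (−1)^{-4·-2·6}·(+1)^-2·(-1)^-4 = +1.
v=19: a=19^2·(≡18), b=19^1·(≡16) mod 19; (18|19)=-1, (16|19)=+1; (−1)^{2·1·9}·(-1)^1·(+1)^2 = -1.
v=29: a=29^1·(≡2), b=29^0·(≡4) mod 29; (2|29)=-1, (4|29)=+1; (−1)^{1·0·14}·(-1)^0·(+1)^1 = +1.
v=7: a=7^1·(≡3), b=7^0·(≡6) mod 7; (3|7)=-1, (6|7)=-1; (−1)^{1·0·3}·(-1)^0·(-1)^1 = -1.
v=31: a=31^2·(≡18), b=31^1·(≡17) mod 31; (18|31)=+1, (17|31)=-1; (−1)^{2·1·15}·(+1)^1·(-1)^2 = +1.
v=2: v_2(a)=9, v_2(b)=7; units ≡ 5, 5 (mod 8); ε·ε+αω+βω = 0·0+9·1+7·1 ≡ 0  ⇒  (a,b)_2 = +1.
|Ram(-406, 20026)| = 2, even; anisotropic at {7, 19}.

[7, 19]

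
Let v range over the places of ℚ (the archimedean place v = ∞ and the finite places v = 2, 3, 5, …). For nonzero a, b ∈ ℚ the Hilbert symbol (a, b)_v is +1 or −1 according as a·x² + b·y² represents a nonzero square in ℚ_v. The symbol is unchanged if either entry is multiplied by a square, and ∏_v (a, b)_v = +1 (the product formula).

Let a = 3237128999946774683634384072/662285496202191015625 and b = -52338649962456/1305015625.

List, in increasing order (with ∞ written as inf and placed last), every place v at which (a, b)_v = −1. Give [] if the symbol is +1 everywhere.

Mod squares: a ≡ 6578, b ≡ -806. Check v ∈ {∞, 2, 3, 5, 11, 13, 17, 23, 29, 31}.
v=23: a=23^3·(≡7), b=23^0·(≡7) mod 23; (7|23)=-1, (7|23)=-1; (−1)^{3·0·11}·(-1)^0·(-1)^3 = -1.
v=3: a=3^14·(≡2), b=3^8·(≡1) mod 3; (2|3)=-1, (1|3)=+1; (−1)^{14·8·1}·(-1)^8·(+1)^14 = +1.
v=31: a=31^2·(≡30), b=31^1·(≡8) mod 31; (30|31)=-1, (8|31)=+1; (−1)^{2·1·15}·(-1)^1·(+1)^2 = -1.
v=17: a=17^-10·(≡8), b=17^-4·(≡12) mod 17; (8|17)=+1, (12|17)=-1; (−1)^{-10·-4·8}·(+1)^-4·(-1)^-10 = +1.
v=2: v_2(a)=3, v_2(b)=3; units ≡ 1, 5 (mod 8); ε·ε+αω+βω = 0·0+3·1+3·0 ≡ 1  ⇒  (a,b)_2 = -1.
v=∞: 6578 > 0 and -806 < 0  ⇒  (a,b)_∞ = +1.
v=5: a=5^-8·(≡3), b=5^-6·(≡4) mod 5; (3|5)=-1, (4|5)=+1; (−1)^{-8·-6·2}·(-1)^-6·(+1)^-8 = +1.
v=11: a=11^7·(≡9), b=11^4·(≡2) mod 11; (9|11)=+1, (2|11)=-1; (−1)^{7·4·5}·(+1)^4·(-1)^7 = -1.
v=29: a=29^-2·(≡28), b=29^0·(≡20) mod 29; (28|29)=+1, (20|29)=+1; (−1)^{-2·0·14}·(+1)^0·(+1)^-2 = +1.
v=13: a=13^5·(≡9), b=13^3·(≡3) mod 13; (9|13)=+1, (3|13)=+1; (−1)^{5·3·6}·(+1)^3·(+1)^5 = +1.
Ram(6578, -806) = {2, 11, 23, 31}; no ℚ_2-point on the conic.

[2, 11, 23, 31]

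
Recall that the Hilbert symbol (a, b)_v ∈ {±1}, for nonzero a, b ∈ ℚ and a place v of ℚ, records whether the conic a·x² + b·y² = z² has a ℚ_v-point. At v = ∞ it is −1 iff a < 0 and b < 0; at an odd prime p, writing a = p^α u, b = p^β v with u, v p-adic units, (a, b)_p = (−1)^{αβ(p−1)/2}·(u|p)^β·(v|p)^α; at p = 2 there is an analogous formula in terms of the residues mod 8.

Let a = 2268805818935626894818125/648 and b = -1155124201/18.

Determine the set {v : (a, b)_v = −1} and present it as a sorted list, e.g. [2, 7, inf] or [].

[2, 31, 37, 41]

Mod squares: a ≡ 658378, b ≡ -19092962. Check v ∈ {∞, 2, 3, 5, 7, 11, 29, 31, 37, 41}.
v=41: a=41^3·(≡12), b=41^1·(≡23) mod 41; (12|41)=-1, (23|41)=+1; (−1)^{3·1·20}·(-1)^1·(+1)^3 = -1.
v=3: a=3^-4·(≡1), b=3^-2·(≡1) mod 3; (1|3)=+1, (1|3)=+1; (−1)^{-4·-2·1}·(+1)^-2·(+1)^-4 = +1.
v=31: a=31^3·(≡21), b=31^1·(≡15) mod 31; (21|31)=-1, (15|31)=-1; (−1)^{3·1·15}·(-1)^1·(-1)^3 = -1.
v=2: v_2(a)=-3, v_2(b)=-1; units ≡ 5, 7 (mod 8); ε·ε+αω+βω = 0·1+-3·0+-1·1 ≡ 1  ⇒  (a,b)_2 = -1.
v=7: a=7^3·(≡1), b=7^1·(≡3) mod 7; (1|7)=+1, (3|7)=-1; (−1)^{3·1·3}·(+1)^1·(-1)^3 = +1.
v=37: a=37^3·(≡1), b=37^1·(≡18) mod 37; (1|37)=+1, (18|37)=-1; (−1)^{3·1·18}·(+1)^1·(-1)^3 = -1.
v=11: a=11^2·(≡6), b=11^2·(≡8) mod 11; (6|11)=-1, (8|11)=-1; (−1)^{2·2·5}·(-1)^2·(-1)^2 = +1.
v=5: a=5^4·(≡3), b=5^0·(≡3) mod 5; (3|5)=-1, (3|5)=-1; (−1)^{4·0·2}·(-1)^0·(-1)^4 = +1.
v=29: a=29^2·(≡25), b=29^1·(≡23) mod 29; (25|29)=+1, (23|29)=+1; (−1)^{2·1·14}·(+1)^1·(+1)^2 = +1.
v=∞: 658378 > 0 and -19092962 < 0  ⇒  (a,b)_∞ = +1.
(658378, -19092962 / ℚ) ramifies at {2, 31, 37, 41}: a division algebra.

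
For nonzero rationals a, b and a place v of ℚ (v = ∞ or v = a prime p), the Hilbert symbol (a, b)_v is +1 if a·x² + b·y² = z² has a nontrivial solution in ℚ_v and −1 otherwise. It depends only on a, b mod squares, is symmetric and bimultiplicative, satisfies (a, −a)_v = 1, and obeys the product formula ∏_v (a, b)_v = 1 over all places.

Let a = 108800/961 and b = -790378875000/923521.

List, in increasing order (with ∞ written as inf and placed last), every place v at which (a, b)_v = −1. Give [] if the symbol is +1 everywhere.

[11, 17]

Mod squares: a ≡ 17, b ≡ -4862. Check v ∈ {∞, 2, 3, 5, 11, 13, 17, 31}.
v=2: v_2(a)=8, v_2(b)=3; units ≡ 1, 1 (mod 8); ε·ε+αω+βω = 0·0+8·0+3·0 ≡ 0  ⇒  (a,b)_2 = +1.
v=17: a=17^1·(≡16), b=17^3·(≡14) mod 17; (16|17)=+1, (14|17)=-1; (−1)^{1·3·8}·(+1)^3·(-1)^1 = -1.
v=13: a=13^0·(≡10), b=13^1·(≡1) mod 13; (10|13)=+1, (1|13)=+1; (−1)^{0·1·6}·(+1)^1·(+1)^0 = +1.
v=∞: 17 > 0 and -4862 < 0  ⇒  (a,b)_∞ = +1.
v=3: a=3^0·(≡2), b=3^2·(≡1) mod 3; (2|3)=-1, (1|3)=+1; (−1)^{0·2·1}·(-1)^2·(+1)^0 = +1.
v=11: a=11^0·(≡8), b=11^1·(≡4) mod 11; (8|11)=-1, (4|11)=+1; (−1)^{0·1·5}·(-1)^1·(+1)^0 = -1.
v=31: a=31^-2·(≡21), b=31^-4·(≡2) mod 31; (21|31)=-1, (2|31)=+1; (−1)^{-2·-4·15}·(-1)^-4·(+1)^-2 = +1.
v=5: a=5^2·(≡2), b=5^6·(≡2) mod 5; (2|5)=-1, (2|5)=-1; (−1)^{2·6·2}·(-1)^6·(-1)^2 = +1.
|Ram(17, -4862)| = 2, even; anisotropic at {11, 17}.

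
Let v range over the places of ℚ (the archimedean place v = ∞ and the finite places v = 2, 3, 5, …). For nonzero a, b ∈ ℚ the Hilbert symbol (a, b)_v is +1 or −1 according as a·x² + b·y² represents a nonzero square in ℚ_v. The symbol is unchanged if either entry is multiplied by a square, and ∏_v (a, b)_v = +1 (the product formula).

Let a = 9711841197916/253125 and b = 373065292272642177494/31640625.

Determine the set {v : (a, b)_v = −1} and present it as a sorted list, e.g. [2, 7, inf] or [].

[11, 17]

Mod squares: a ≡ 12155, b ≡ 374. Check v ∈ {∞, 2, 3, 5, 11, 13, 17}.
v=13: a=13^5·(≡3), b=13^8·(≡12) mod 13; (3|13)=+1, (12|13)=+1; (−1)^{5·8·6}·(+1)^8·(+1)^5 = +1.
v=∞: 12155 > 0 and 374 > 0  ⇒  (a,b)_∞ = +1.
v=17: a=17^3·(≡16), b=17^5·(≡5) mod 17; (16|17)=+1, (5|17)=-1; (−1)^{3·5·8}·(+1)^5·(-1)^3 = -1.
v=5: a=5^-5·(≡1), b=5^-8·(≡4) mod 5; (1|5)=+1, (4|5)=+1; (−1)^{-5·-8·2}·(+1)^-8·(+1)^-5 = +1.
v=3: a=3^-4·(≡2), b=3^-4·(≡2) mod 3; (2|3)=-1, (2|3)=-1; (−1)^{-4·-4·1}·(-1)^-4·(-1)^-4 = +1.
v=11: a=11^3·(≡4), b=11^5·(≡1) mod 11; (4|11)=+1, (1|11)=+1; (−1)^{3·5·5}·(+1)^5·(+1)^3 = -1.
v=2: v_2(a)=2, v_2(b)=1; units ≡ 3, 3 (mod 8); ε·ε+αω+βω = 1·1+2·1+1·1 ≡ 0  ⇒  (a,b)_2 = +1.
|Ram(12155, 374)| = 2, even; anisotropic at {11, 17}.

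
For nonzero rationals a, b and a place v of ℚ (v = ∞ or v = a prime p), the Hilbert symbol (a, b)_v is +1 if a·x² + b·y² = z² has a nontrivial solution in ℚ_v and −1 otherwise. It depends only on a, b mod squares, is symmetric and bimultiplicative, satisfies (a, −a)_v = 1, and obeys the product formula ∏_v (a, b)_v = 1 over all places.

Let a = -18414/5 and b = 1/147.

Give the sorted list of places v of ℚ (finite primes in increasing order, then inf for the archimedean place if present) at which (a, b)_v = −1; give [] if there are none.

[2, 3, 5, 31]

Mod squares: a ≡ -10230, b ≡ 3. Check v ∈ {∞, 2, 3, 5, 7, 11, 31}.
v=5: a=5^-1·(≡1), b=5^0·(≡3) mod 5; (1|5)=+1, (3|5)=-1; (−1)^{-1·0·2}·(+1)^0·(-1)^-1 = -1.
v=∞: -10230 < 0 and 3 > 0  ⇒  (a,b)_∞ = +1.
v=11: a=11^1·(≡4), b=11^0·(≡3) mod 11; (4|11)=+1, (3|11)=+1; (−1)^{1·0·5}·(+1)^0·(+1)^1 = +1.
v=7: a=7^0·(≡2), b=7^-2·(≡5) mod 7; (2|7)=+1, (5|7)=-1; (−1)^{0·-2·3}·(+1)^-2·(-1)^0 = +1.
v=2: v_2(a)=1, v_2(b)=0; units ≡ 5, 3 (mod 8); ε·ε+αω+βω = 0·1+1·1+0·1 ≡ 1  ⇒  (a,b)_2 = -1.
v=3: a=3^3·(≡1), b=3^-1·(≡1) mod 3; (1|3)=+1, (1|3)=+1; (−1)^{3·-1·1}·(+1)^-1·(+1)^3 = -1.
v=31: a=31^1·(≡30), b=31^0·(≡27) mod 31; (30|31)=-1, (27|31)=-1; (−1)^{1·0·15}·(-1)^0·(-1)^1 = -1.
Ram(-10230, 3) = {2, 3, 5, 31}; no ℚ_2-point on the conic.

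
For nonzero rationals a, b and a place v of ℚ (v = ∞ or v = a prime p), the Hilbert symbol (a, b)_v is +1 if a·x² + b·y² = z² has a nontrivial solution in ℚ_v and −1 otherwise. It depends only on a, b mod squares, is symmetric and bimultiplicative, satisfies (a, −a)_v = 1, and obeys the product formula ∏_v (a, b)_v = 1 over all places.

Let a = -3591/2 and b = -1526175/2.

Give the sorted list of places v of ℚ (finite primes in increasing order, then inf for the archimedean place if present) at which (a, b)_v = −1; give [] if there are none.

Mod squares: a ≡ -798, b ≡ -13566. Check v ∈ {∞, 2, 3, 5, 7, 17, 19}.
v=7: a=7^1·(≡6), b=7^1·(≡2) mod 7; (6|7)=-1, (2|7)=+1; (−1)^{1·1·3}·(-1)^1·(+1)^1 = +1.
v=3: a=3^3·(≡1), b=3^3·(≡2) mod 3; (1|3)=+1, (2|3)=-1; (−1)^{3·3·1}·(+1)^3·(-1)^3 = +1.
v=2: v_2(a)=-1, v_2(b)=-1; units ≡ 1, 1 (mod 8); ε·ε+αω+βω = 0·0+-1·0+-1·0 ≡ 0  ⇒  (a,b)_2 = +1.
v=17: a=17^0·(≡15), b=17^1·(≡1) mod 17; (15|17)=+1, (1|17)=+1; (−1)^{0·1·8}·(+1)^1·(+1)^0 = +1.
v=5: a=5^0·(≡2), b=5^2·(≡4) mod 5; (2|5)=-1, (4|5)=+1; (−1)^{0·2·2}·(-1)^2·(+1)^0 = +1.
v=∞: -798 < 0 and -13566 < 0  ⇒  (a,b)_∞ = -1.
v=19: a=19^1·(≡10), b=19^1·(≡13) mod 19; (10|19)=-1, (13|19)=-1; (−1)^{1·1·9}·(-1)^1·(-1)^1 = -1.
|Ram(-798, -13566)| = 2, even; anisotropic at {19, ∞}.

[19, inf]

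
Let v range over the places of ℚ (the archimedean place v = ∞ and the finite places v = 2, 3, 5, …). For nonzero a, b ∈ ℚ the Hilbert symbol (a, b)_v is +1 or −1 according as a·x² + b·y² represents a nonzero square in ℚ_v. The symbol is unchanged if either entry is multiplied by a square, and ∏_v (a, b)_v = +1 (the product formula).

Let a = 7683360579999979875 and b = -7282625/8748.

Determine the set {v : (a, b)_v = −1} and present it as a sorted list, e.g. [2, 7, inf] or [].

(a, b) ≡ (13195, -17835) mod (ℚ^×)²; places V = {2, 3, 5, 7, 11, 13, 29, 41, ∞}.
(a,b)_5: α=3, u≡4; β=3, v≡3 (mod 5); (4|5)=+1, (3|5)=-1; sign (−1)^0·+1^3·-1^3 = -1.
(a,b)_29: α=3, u≡22; β=1, v≡13 (mod 29); (22|29)=+1, (13|29)=+1; sign (−1)^0·+1^1·+1^3 = +1.
(a,b)_3: α=4, u≡1; β=-7, v≡1 (mod 3); (1|3)=+1, (1|3)=+1; sign (−1)^0·+1^-7·+1^4 = +1.
(a,b)_13: α=1, u≡1; β=0, v≡12 (mod 13); (1|13)=+1, (12|13)=+1; sign (−1)^0·+1^0·+1^1 = +1.
(a,b)_41: α=4, u≡30; β=1, v≡21 (mod 41); (30|41)=-1, (21|41)=+1; sign (−1)^0·-1^1·+1^4 = -1.
(a,b)_∞: sgn(13195)=+, sgn(-17835)=−, so +1.
(a,b)_11: α=2, u≡10; β=0, v≡8 (mod 11); (10|11)=-1, (8|11)=-1; sign (−1)^0·-1^0·-1^2 = +1.
(a,b)_7: α=1, u≡1; β=2, v≡4 (mod 7); (1|7)=+1, (4|7)=+1; sign (−1)^0·+1^2·+1^1 = +1.
(a,b)_2: α=0, β=-2; u≡3, v≡5 (mod 8); ε(u)ε(v)=1·0, αω(v)=0·1, βω(u)=-2·1; sum ≡ 0  ⇒  +1.
(13195, -17835 / ℚ) ramifies at {5, 41}: a division algebra.

[5, 41]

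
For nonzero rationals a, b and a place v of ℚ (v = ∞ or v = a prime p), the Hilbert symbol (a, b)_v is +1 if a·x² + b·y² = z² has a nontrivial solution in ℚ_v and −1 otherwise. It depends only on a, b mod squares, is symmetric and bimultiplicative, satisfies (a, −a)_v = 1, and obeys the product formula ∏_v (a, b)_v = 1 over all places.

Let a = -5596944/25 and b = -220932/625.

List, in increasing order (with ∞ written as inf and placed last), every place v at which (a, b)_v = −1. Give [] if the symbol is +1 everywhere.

Mod squares: a ≡ -969, b ≡ -17. Check v ∈ {∞, 2, 3, 5, 17, 19}.
v=∞: -969 < 0 and -17 < 0  ⇒  (a,b)_∞ = -1.
v=19: a=19^3·(≡16), b=19^2·(≡2) mod 19; (16|19)=+1, (2|19)=-1; (−1)^{3·2·9}·(+1)^2·(-1)^3 = -1.
v=3: a=3^1·(≡1), b=3^2·(≡1) mod 3; (1|3)=+1, (1|3)=+1; (−1)^{1·2·1}·(+1)^2·(+1)^1 = +1.
v=5: a=5^-2·(≡1), b=5^-4·(≡3) mod 5; (1|5)=+1, (3|5)=-1; (−1)^{-2·-4·2}·(+1)^-4·(-1)^-2 = +1.
v=17: a=17^1·(≡3), b=17^1·(≡2) mod 17; (3|17)=-1, (2|17)=+1; (−1)^{1·1·8}·(-1)^1·(+1)^1 = -1.
v=2: v_2(a)=4, v_2(b)=2; units ≡ 7, 7 (mod 8); ε·ε+αω+βω = 1·1+4·0+2·0 ≡ 1  ⇒  (a,b)_2 = -1.
(-969, -17 / ℚ) ramifies at {2, 17, 19, ∞}: a division algebra.

[2, 17, 19, inf]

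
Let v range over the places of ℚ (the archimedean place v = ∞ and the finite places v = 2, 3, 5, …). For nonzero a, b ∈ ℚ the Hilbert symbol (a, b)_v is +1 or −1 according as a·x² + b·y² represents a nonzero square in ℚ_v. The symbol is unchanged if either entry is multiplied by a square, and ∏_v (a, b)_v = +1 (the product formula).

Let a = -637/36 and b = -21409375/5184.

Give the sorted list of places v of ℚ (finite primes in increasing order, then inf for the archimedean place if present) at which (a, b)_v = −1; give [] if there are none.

[5, inf]

Mod squares: a ≡ -13, b ≡ -34255. Check v ∈ {∞, 2, 3, 5, 7, 13, 17, 31}.
v=2: v_2(a)=-2, v_2(b)=-6; units ≡ 3, 1 (mod 8); ε·ε+αω+βω = 1·0+-2·0+-6·1 ≡ 0  ⇒  (a,b)_2 = +1.
v=31: a=31^0·(≡9), b=31^1·(≡30) mod 31; (9|31)=+1, (30|31)=-1; (−1)^{0·1·15}·(+1)^1·(-1)^0 = +1.
v=17: a=17^0·(≡13), b=17^1·(≡15) mod 17; (13|17)=+1, (15|17)=+1; (−1)^{0·1·8}·(+1)^1·(+1)^0 = +1.
v=7: a=7^2·(≡1), b=7^0·(≡5) mod 7; (1|7)=+1, (5|7)=-1; (−1)^{2·0·3}·(+1)^0·(-1)^2 = +1.
v=∞: -13 < 0 and -34255 < 0  ⇒  (a,b)_∞ = -1.
v=3: a=3^-2·(≡2), b=3^-4·(≡2) mod 3; (2|3)=-1, (2|3)=-1; (−1)^{-2·-4·1}·(-1)^-4·(-1)^-2 = +1.
v=5: a=5^0·(≡3), b=5^5·(≡1) mod 5; (3|5)=-1, (1|5)=+1; (−1)^{0·5·2}·(-1)^5·(+1)^0 = -1.
v=13: a=13^1·(≡12), b=13^1·(≡3) mod 13; (12|13)=+1, (3|13)=+1; (−1)^{1·1·6}·(+1)^1·(+1)^1 = +1.
|Ram(-13, -34255)| = 2, even; anisotropic at {5, ∞}.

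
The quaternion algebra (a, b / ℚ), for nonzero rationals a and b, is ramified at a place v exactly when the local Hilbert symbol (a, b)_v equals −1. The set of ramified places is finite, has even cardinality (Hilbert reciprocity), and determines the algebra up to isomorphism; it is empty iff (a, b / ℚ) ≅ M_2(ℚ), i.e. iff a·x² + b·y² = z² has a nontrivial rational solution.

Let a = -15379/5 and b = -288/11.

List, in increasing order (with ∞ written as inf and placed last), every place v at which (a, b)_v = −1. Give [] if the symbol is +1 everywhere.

[5, 7, 11, inf]

(a, b) ≡ (-455, -22) mod (ℚ^×)²; places V = {2, 3, 5, 7, 11, 13, ∞}.
(a,b)_2: α=0, β=5; u≡1, v≡5 (mod 8); ε(u)ε(v)=0·0, αω(v)=0·1, βω(u)=5·0; sum ≡ 0  ⇒  +1.
(a,b)_13: α=3, u≡9; β=0, v≡1 (mod 13); (9|13)=+1, (1|13)=+1; sign (−1)^0·+1^0·+1^3 = +1.
(a,b)_7: α=1, u≡3; β=0, v≡5 (mod 7); (3|7)=-1, (5|7)=-1; sign (−1)^0·-1^0·-1^1 = -1.
(a,b)_5: α=-1, u≡1; β=0, v≡2 (mod 5); (1|5)=+1, (2|5)=-1; sign (−1)^0·+1^0·-1^-1 = -1.
(a,b)_∞: sgn(-455)=−, sgn(-22)=−, so -1.
(a,b)_3: α=0, u≡1; β=2, v≡2 (mod 3); (1|3)=+1, (2|3)=-1; sign (−1)^0·+1^2·-1^0 = +1.
(a,b)_11: α=0, u≡2; β=-1, v≡9 (mod 11); (2|11)=-1, (9|11)=+1; sign (−1)^0·-1^-1·+1^0 = -1.
Ram(-455, -22) = {5, 7, 11, ∞}; no ℚ_5-point on the conic.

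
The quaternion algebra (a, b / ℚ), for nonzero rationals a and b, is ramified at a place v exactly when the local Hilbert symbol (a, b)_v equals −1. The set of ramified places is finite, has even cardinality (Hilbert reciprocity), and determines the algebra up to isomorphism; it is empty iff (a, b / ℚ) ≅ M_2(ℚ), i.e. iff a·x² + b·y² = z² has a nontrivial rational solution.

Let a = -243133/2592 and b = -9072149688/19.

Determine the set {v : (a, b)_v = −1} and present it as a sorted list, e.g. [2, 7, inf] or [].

[2, 7, 11, inf]

(a, b) ≡ (-506, -4522) mod (ℚ^×)²; places V = {2, 3, 7, 11, 17, 19, 23, 31, ∞}.
(a,b)_∞: sgn(-506)=−, sgn(-4522)=−, so -1.
(a,b)_7: α=0, u≡6; β=7, v≡6 (mod 7); (6|7)=-1, (6|7)=-1; sign (−1)^0·-1^7·-1^0 = -1.
(a,b)_3: α=-4, u≡1; β=4, v≡2 (mod 3); (1|3)=+1, (2|3)=-1; sign (−1)^0·+1^4·-1^-4 = +1.
(a,b)_31: α=2, u≡3; β=0, v≡5 (mod 31); (3|31)=-1, (5|31)=+1; sign (−1)^0·-1^0·+1^2 = +1.
(a,b)_2: α=-5, β=3; u≡3, v≡3 (mod 8); ε(u)ε(v)=1·1, αω(v)=-5·1, βω(u)=3·1; sum ≡ 1  ⇒  -1.
(a,b)_11: α=1, u≡1; β=0, v≡10 (mod 11); (1|11)=+1, (10|11)=-1; sign (−1)^0·+1^0·-1^1 = -1.
(a,b)_19: α=0, u≡6; β=-1, v≡9 (mod 19); (6|19)=+1, (9|19)=+1; sign (−1)^0·+1^-1·+1^0 = +1.
(a,b)_17: α=0, u≡15; β=1, v≡5 (mod 17); (15|17)=+1, (5|17)=-1; sign (−1)^0·+1^1·-1^0 = +1.
(a,b)_23: α=1, u≡2; β=0, v≡16 (mod 23); (2|23)=+1, (16|23)=+1; sign (−1)^0·+1^0·+1^1 = +1.
Ram(-506, -4522) = {2, 7, 11, ∞}; no ℚ_2-point on the conic.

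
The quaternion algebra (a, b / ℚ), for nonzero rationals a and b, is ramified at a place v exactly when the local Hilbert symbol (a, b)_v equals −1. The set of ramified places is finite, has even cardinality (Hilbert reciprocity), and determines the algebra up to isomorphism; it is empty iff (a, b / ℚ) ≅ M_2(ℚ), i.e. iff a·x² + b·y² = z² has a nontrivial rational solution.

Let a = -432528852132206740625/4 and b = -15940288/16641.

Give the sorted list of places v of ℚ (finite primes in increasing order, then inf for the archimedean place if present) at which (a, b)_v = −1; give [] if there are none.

(a, b) ≡ (-1829465, -5083) mod (ℚ^×)²; places V = {2, 3, 5, 7, 11, 13, 17, 23, 29, 31, 37, 43, ∞}.
(a,b)_37: α=1, u≡18; β=0, v≡23 (mod 37); (18|37)=-1, (23|37)=-1; sign (−1)^0·-1^0·-1^1 = -1.
(a,b)_31: α=1, u≡16; β=0, v≡25 (mod 31); (16|31)=+1, (25|31)=+1; sign (−1)^0·+1^0·+1^1 = +1.
(a,b)_23: α=2, u≡18; β=1, v≡6 (mod 23); (18|23)=+1, (6|23)=+1; sign (−1)^0·+1^1·+1^2 = +1.
(a,b)_17: α=2, u≡5; β=1, v≡6 (mod 17); (5|17)=-1, (6|17)=-1; sign (−1)^0·-1^1·-1^2 = -1.
(a,b)_∞: sgn(-1829465)=−, sgn(-5083)=−, so -1.
(a,b)_3: α=0, u≡1; β=-2, v≡2 (mod 3); (1|3)=+1, (2|3)=-1; sign (−1)^0·+1^-2·-1^0 = +1.
(a,b)_5: α=5, u≡2; β=0, v≡2 (mod 5); (2|5)=-1, (2|5)=-1; sign (−1)^0·-1^0·-1^5 = -1.
(a,b)_29: α=1, u≡3; β=0, v≡18 (mod 29); (3|29)=-1, (18|29)=-1; sign (−1)^0·-1^0·-1^1 = -1.
(a,b)_7: α=0, u≡5; β=2, v≡3 (mod 7); (5|7)=-1, (3|7)=-1; sign (−1)^0·-1^2·-1^0 = +1.
(a,b)_43: α=0, u≡31; β=-2, v≡3 (mod 43); (31|43)=+1, (3|43)=-1; sign (−1)^0·+1^-2·-1^0 = +1.
(a,b)_11: α=5, u≡3; β=0, v≡6 (mod 11); (3|11)=+1, (6|11)=-1; sign (−1)^0·+1^0·-1^5 = -1.
(a,b)_2: α=-2, β=6; u≡7, v≡5 (mod 8); ε(u)ε(v)=1·0, αω(v)=-2·1, βω(u)=6·0; sum ≡ 0  ⇒  +1.
(a,b)_13: α=2, u≡9; β=1, v≡10 (mod 13); (9|13)=+1, (10|13)=+1; sign (−1)^0·+1^1·+1^2 = +1.
|Ram(-1829465, -5083)| = 6, even; anisotropic at {5, 11, 17, 29, 37, ∞}.

[5, 11, 17, 29, 37, inf]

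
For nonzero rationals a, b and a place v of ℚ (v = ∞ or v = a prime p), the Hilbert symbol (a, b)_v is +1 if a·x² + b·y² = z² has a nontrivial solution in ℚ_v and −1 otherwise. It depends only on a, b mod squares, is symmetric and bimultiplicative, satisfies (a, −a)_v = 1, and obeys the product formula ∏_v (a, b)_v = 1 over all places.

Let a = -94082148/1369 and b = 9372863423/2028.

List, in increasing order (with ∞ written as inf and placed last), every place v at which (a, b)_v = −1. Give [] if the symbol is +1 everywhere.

[3, 17, 19, 23]

Mod squares: a ≡ -290377, b ≡ 682341. Check v ∈ {∞, 2, 3, 7, 11, 13, 17, 19, 23, 29, 31, 37}.
v=29: a=29^1·(≡3), b=29^3·(≡15) mod 29; (3|29)=-1, (15|29)=-1; (−1)^{1·3·14}·(-1)^3·(-1)^1 = +1.
v=11: a=11^0·(≡1), b=11^1·(≡6) mod 11; (1|11)=+1, (6|11)=-1; (−1)^{0·1·5}·(+1)^1·(-1)^0 = +1.
v=23: a=23^0·(≡15), b=23^1·(≡19) mod 23; (15|23)=-1, (19|23)=-1; (−1)^{0·1·11}·(-1)^1·(-1)^0 = -1.
v=31: a=31^1·(≡17), b=31^1·(≡9) mod 31; (17|31)=-1, (9|31)=+1; (−1)^{1·1·15}·(-1)^1·(+1)^1 = +1.
v=3: a=3^4·(≡2), b=3^-1·(≡2) mod 3; (2|3)=-1, (2|3)=-1; (−1)^{4·-1·1}·(-1)^-1·(-1)^4 = -1.
v=7: a=7^0·(≡2), b=7^2·(≡2) mod 7; (2|7)=+1, (2|7)=+1; (−1)^{0·2·3}·(+1)^2·(+1)^0 = +1.
v=17: a=17^1·(≡8), b=17^0·(≡11) mod 17; (8|17)=+1, (11|17)=-1; (−1)^{1·0·8}·(+1)^0·(-1)^1 = -1.
v=∞: -290377 < 0 and 682341 > 0  ⇒  (a,b)_∞ = +1.
v=19: a=19^1·(≡12), b=19^0·(≡3) mod 19; (12|19)=-1, (3|19)=-1; (−1)^{1·0·9}·(-1)^0·(-1)^1 = -1.
v=2: v_2(a)=2, v_2(b)=-2; units ≡ 7, 5 (mod 8); ε·ε+αω+βω = 1·0+2·1+-2·0 ≡ 0  ⇒  (a,b)_2 = +1.
v=13: a=13^0·(≡12), b=13^-2·(≡12) mod 13; (12|13)=+1, (12|13)=+1; (−1)^{0·-2·6}·(+1)^-2·(+1)^0 = +1.
v=37: a=37^-2·(≡9), b=37^0·(≡5) mod 37; (9|37)=+1, (5|37)=-1; (−1)^{-2·0·18}·(+1)^0·(-1)^-2 = +1.
Ram(-290377, 682341) = {3, 17, 19, 23}; no ℚ_3-point on the conic.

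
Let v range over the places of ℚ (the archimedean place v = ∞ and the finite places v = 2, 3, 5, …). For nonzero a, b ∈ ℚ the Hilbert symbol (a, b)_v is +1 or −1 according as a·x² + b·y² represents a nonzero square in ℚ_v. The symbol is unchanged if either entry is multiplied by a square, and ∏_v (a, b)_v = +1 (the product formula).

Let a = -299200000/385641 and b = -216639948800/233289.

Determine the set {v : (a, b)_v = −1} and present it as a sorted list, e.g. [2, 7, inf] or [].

[5, inf]

Mod squares: a ≡ -1870, b ≡ -2. Check v ∈ {∞, 2, 3, 5, 7, 11, 17, 23}.
v=2: v_2(a)=9, v_2(b)=11; units ≡ 1, 7 (mod 8); ε·ε+αω+βω = 0·1+9·0+11·0 ≡ 0  ⇒  (a,b)_2 = +1.
v=5: a=5^5·(≡1), b=5^2·(≡2) mod 5; (1|5)=+1, (2|5)=-1; (−1)^{5·2·2}·(+1)^2·(-1)^5 = -1.
v=7: a=7^0·(≡5), b=7^-2·(≡5) mod 7; (5|7)=-1, (5|7)=-1; (−1)^{0·-2·3}·(-1)^-2·(-1)^0 = +1.
v=17: a=17^1·(≡9), b=17^2·(≡9) mod 17; (9|17)=+1, (9|17)=+1; (−1)^{1·2·8}·(+1)^2·(+1)^1 = +1.
v=23: a=23^-2·(≡12), b=23^-2·(≡19) mod 23; (12|23)=+1, (19|23)=-1; (−1)^{-2·-2·11}·(+1)^-2·(-1)^-2 = +1.
v=∞: -1870 < 0 and -2 < 0  ⇒  (a,b)_∞ = -1.
v=11: a=11^1·(≡10), b=11^4·(≡4) mod 11; (10|11)=-1, (4|11)=+1; (−1)^{1·4·5}·(-1)^4·(+1)^1 = +1.
v=3: a=3^-6·(≡2), b=3^-2·(≡1) mod 3; (2|3)=-1, (1|3)=+1; (−1)^{-6·-2·1}·(-1)^-2·(+1)^-6 = +1.
Ram(-1870, -2) = {5, ∞}; no ℚ_5-point on the conic.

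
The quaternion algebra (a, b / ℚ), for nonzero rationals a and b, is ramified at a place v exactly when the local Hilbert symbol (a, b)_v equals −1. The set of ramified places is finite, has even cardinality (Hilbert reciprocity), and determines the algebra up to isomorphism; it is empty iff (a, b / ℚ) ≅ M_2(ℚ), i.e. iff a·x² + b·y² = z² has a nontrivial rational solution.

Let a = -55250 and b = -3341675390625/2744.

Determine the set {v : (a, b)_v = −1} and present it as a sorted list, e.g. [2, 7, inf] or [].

[13, 17, 23, inf]

Mod squares: a ≡ -2210, b ≡ -46046. Check v ∈ {∞, 2, 3, 5, 7, 11, 13, 17, 23}.
v=∞: -2210 < 0 and -46046 < 0  ⇒  (a,b)_∞ = -1.
v=3: a=3^0·(≡1), b=3^2·(≡1) mod 3; (1|3)=+1, (1|3)=+1; (−1)^{0·2·1}·(+1)^2·(+1)^0 = +1.
v=5: a=5^3·(≡3), b=5^8·(≡4) mod 5; (3|5)=-1, (4|5)=+1; (−1)^{3·8·2}·(-1)^8·(+1)^3 = +1.
v=13: a=13^1·(≡1), b=13^1·(≡7) mod 13; (1|13)=+1, (7|13)=-1; (−1)^{1·1·6}·(+1)^1·(-1)^1 = -1.
v=11: a=11^0·(≡3), b=11^1·(≡3) mod 11; (3|11)=+1, (3|11)=+1; (−1)^{0·1·5}·(+1)^1·(+1)^0 = +1.
v=23: a=23^0·(≡19), b=23^1·(≡10) mod 23; (19|23)=-1, (10|23)=-1; (−1)^{0·1·11}·(-1)^1·(-1)^0 = -1.
v=17: a=17^1·(≡14), b=17^2·(≡3) mod 17; (14|17)=-1, (3|17)=-1; (−1)^{1·2·8}·(-1)^2·(-1)^1 = -1.
v=2: v_2(a)=1, v_2(b)=-3; units ≡ 7, 1 (mod 8); ε·ε+αω+βω = 1·0+1·0+-3·0 ≡ 0  ⇒  (a,b)_2 = +1.
v=7: a=7^0·(≡1), b=7^-3·(≡2) mod 7; (1|7)=+1, (2|7)=+1; (−1)^{0·-3·3}·(+1)^-3·(+1)^0 = +1.
Ram(-2210, -46046) = {13, 17, 23, ∞}; no ℚ_13-point on the conic.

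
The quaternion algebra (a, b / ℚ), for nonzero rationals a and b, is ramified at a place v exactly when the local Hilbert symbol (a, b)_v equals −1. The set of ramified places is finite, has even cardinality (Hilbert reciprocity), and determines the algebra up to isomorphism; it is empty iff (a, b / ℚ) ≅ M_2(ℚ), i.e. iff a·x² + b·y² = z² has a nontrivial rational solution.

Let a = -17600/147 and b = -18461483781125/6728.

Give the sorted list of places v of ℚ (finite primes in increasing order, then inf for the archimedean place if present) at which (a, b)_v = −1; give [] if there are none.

[2, 3, 5, inf]

(a, b) ≡ (-33, -10) mod (ℚ^×)²; places V = {2, 3, 5, 7, 11, 23, 29, 31, ∞}.
(a,b)_23: α=0, u≡2; β=2, v≡18 (mod 23); (2|23)=+1, (18|23)=+1; sign (−1)^0·+1^2·+1^0 = +1.
(a,b)_29: α=0, u≡16; β=-2, v≡17 (mod 29); (16|29)=+1, (17|29)=-1; sign (−1)^0·+1^-2·-1^0 = +1.
(a,b)_5: α=2, u≡3; β=3, v≡2 (mod 5); (3|5)=-1, (2|5)=-1; sign (−1)^0·-1^3·-1^2 = -1.
(a,b)_7: α=-2, u≡4; β=4, v≡2 (mod 7); (4|7)=+1, (2|7)=+1; sign (−1)^0·+1^4·+1^-2 = +1.
(a,b)_11: α=1, u≡7; β=2, v≡1 (mod 11); (7|11)=-1, (1|11)=+1; sign (−1)^0·-1^2·+1^1 = +1.
(a,b)_2: α=6, β=-3; u≡7, v≡3 (mod 8); ε(u)ε(v)=1·1, αω(v)=6·1, βω(u)=-3·0; sum ≡ 1  ⇒  -1.
(a,b)_31: α=0, u≡30; β=2, v≡22 (mod 31); (30|31)=-1, (22|31)=-1; sign (−1)^0·-1^2·-1^0 = +1.
(a,b)_3: α=-1, u≡1; β=0, v≡2 (mod 3); (1|3)=+1, (2|3)=-1; sign (−1)^0·+1^0·-1^-1 = -1.
(a,b)_∞: sgn(-33)=−, sgn(-10)=−, so -1.
|Ram(-33, -10)| = 4, even; anisotropic at {2, 3, 5, ∞}.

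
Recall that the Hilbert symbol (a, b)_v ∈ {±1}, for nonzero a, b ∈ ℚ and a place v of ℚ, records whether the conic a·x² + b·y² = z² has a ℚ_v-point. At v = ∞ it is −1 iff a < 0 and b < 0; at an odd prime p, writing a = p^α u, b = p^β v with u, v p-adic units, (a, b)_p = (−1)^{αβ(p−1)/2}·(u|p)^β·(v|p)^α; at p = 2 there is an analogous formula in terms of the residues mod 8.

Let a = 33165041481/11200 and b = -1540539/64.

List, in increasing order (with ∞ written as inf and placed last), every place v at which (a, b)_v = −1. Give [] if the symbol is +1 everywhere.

Mod squares: a ≡ 1463, b ≡ -19019. Check v ∈ {∞, 2, 3, 5, 7, 11, 13, 17, 19}.
v=13: a=13^2·(≡7), b=13^1·(≡8) mod 13; (7|13)=-1, (8|13)=-1; (−1)^{2·1·6}·(-1)^1·(-1)^2 = -1.
v=5: a=5^-2·(≡2), b=5^0·(≡4) mod 5; (2|5)=-1, (4|5)=+1; (−1)^{-2·0·2}·(-1)^0·(+1)^-2 = +1.
v=2: v_2(a)=-6, v_2(b)=-6; units ≡ 7, 5 (mod 8); ε·ε+αω+βω = 1·0+-6·1+-6·0 ≡ 0  ⇒  (a,b)_2 = +1.
v=19: a=19^3·(≡7), b=19^1·(≡7) mod 19; (7|19)=+1, (7|19)=+1; (−1)^{3·1·9}·(+1)^1·(+1)^3 = -1.
v=11: a=11^1·(≡5), b=11^1·(≡4) mod 11; (5|11)=+1, (4|11)=+1; (−1)^{1·1·5}·(+1)^1·(+1)^1 = -1.
v=17: a=17^2·(≡9), b=17^0·(≡4) mod 17; (9|17)=+1, (4|17)=+1; (−1)^{2·0·8}·(+1)^0·(+1)^2 = +1.
v=∞: 1463 > 0 and -19019 < 0  ⇒  (a,b)_∞ = +1.
v=7: a=7^-1·(≡3), b=7^1·(≡3) mod 7; (3|7)=-1, (3|7)=-1; (−1)^{-1·1·3}·(-1)^1·(-1)^-1 = -1.
v=3: a=3^2·(≡2), b=3^4·(≡1) mod 3; (2|3)=-1, (1|3)=+1; (−1)^{2·4·1}·(-1)^4·(+1)^2 = +1.
|Ram(1463, -19019)| = 4, even; anisotropic at {7, 11, 13, 19}.

[7, 11, 13, 19]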